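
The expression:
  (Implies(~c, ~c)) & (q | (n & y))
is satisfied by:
  {n: True, q: True, y: True}
  {n: True, q: True, y: False}
  {q: True, y: True, n: False}
  {q: True, y: False, n: False}
  {n: True, y: True, q: False}


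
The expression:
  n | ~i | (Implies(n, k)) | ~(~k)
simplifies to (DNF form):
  True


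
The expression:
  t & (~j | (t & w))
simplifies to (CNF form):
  t & (w | ~j)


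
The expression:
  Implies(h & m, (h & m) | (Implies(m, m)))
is always true.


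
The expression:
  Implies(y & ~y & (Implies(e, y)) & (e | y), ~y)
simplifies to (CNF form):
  True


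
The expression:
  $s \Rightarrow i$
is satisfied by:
  {i: True, s: False}
  {s: False, i: False}
  {s: True, i: True}


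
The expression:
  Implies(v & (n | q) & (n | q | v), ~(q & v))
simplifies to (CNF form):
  ~q | ~v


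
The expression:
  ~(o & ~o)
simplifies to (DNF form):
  True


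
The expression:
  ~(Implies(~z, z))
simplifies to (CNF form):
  ~z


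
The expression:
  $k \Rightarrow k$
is always true.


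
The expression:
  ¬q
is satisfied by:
  {q: False}


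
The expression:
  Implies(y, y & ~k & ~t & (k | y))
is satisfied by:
  {t: False, y: False, k: False}
  {k: True, t: False, y: False}
  {t: True, k: False, y: False}
  {k: True, t: True, y: False}
  {y: True, k: False, t: False}


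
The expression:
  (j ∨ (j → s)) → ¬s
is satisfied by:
  {s: False}


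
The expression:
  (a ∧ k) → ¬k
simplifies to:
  ¬a ∨ ¬k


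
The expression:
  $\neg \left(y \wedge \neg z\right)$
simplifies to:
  $z \vee \neg y$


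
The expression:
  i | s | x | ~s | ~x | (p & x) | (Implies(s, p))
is always true.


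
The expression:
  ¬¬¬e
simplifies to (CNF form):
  ¬e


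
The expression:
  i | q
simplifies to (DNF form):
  i | q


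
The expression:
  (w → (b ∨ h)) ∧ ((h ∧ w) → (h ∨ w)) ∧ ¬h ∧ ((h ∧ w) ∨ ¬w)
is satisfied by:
  {w: False, h: False}


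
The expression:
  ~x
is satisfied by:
  {x: False}


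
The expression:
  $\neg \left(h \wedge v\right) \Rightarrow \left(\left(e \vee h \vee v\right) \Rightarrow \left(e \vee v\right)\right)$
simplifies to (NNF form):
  $e \vee v \vee \neg h$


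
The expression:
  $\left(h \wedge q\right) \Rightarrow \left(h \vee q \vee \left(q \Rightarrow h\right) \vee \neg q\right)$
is always true.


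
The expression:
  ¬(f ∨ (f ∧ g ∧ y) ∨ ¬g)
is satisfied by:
  {g: True, f: False}


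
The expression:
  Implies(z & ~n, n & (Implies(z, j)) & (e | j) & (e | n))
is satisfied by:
  {n: True, z: False}
  {z: False, n: False}
  {z: True, n: True}


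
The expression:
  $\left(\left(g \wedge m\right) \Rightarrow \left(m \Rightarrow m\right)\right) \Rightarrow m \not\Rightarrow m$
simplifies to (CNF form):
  $\text{False}$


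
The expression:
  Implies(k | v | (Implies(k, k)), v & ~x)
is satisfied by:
  {v: True, x: False}


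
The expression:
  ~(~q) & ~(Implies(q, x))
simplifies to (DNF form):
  q & ~x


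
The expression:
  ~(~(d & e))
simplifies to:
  d & e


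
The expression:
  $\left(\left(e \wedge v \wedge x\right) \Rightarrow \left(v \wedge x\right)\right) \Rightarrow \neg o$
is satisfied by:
  {o: False}


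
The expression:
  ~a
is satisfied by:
  {a: False}


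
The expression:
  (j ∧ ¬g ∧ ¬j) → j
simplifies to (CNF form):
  True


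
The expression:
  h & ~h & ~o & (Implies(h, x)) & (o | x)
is never true.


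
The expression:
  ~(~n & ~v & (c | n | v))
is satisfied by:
  {n: True, v: True, c: False}
  {n: True, c: False, v: False}
  {v: True, c: False, n: False}
  {v: False, c: False, n: False}
  {n: True, v: True, c: True}
  {n: True, c: True, v: False}
  {v: True, c: True, n: False}


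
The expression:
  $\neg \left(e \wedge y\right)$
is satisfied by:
  {e: False, y: False}
  {y: True, e: False}
  {e: True, y: False}


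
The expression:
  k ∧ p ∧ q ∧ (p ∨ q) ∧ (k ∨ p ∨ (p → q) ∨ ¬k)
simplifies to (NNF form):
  k ∧ p ∧ q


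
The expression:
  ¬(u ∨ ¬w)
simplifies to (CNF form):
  w ∧ ¬u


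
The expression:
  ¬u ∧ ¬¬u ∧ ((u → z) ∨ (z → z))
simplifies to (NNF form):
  False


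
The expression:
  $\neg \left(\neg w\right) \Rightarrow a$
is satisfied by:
  {a: True, w: False}
  {w: False, a: False}
  {w: True, a: True}


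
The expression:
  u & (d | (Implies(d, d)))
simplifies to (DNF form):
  u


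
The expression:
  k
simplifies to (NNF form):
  k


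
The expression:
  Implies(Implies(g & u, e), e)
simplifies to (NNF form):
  e | (g & u)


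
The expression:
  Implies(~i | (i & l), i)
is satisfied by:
  {i: True}


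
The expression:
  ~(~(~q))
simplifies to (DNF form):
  ~q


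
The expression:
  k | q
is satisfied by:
  {k: True, q: True}
  {k: True, q: False}
  {q: True, k: False}


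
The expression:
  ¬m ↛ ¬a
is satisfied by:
  {a: True, m: False}


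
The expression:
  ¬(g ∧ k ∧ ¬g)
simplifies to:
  True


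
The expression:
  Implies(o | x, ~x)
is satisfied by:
  {x: False}


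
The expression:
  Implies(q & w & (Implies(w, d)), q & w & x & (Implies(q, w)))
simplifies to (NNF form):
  x | ~d | ~q | ~w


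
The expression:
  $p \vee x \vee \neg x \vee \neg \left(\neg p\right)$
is always true.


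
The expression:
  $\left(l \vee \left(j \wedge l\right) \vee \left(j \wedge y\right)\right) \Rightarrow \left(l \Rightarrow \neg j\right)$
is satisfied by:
  {l: False, j: False}
  {j: True, l: False}
  {l: True, j: False}


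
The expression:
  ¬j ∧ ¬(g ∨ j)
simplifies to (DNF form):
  ¬g ∧ ¬j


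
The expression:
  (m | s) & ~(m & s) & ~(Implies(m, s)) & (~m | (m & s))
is never true.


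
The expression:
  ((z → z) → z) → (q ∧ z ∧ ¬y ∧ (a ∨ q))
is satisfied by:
  {q: True, z: False, y: False}
  {q: False, z: False, y: False}
  {y: True, q: True, z: False}
  {y: True, q: False, z: False}
  {z: True, q: True, y: False}


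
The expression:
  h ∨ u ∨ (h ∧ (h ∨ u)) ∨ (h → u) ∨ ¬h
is always true.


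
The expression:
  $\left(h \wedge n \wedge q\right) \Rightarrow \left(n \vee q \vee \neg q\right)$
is always true.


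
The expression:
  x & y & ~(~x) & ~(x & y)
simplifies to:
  False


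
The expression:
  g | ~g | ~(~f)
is always true.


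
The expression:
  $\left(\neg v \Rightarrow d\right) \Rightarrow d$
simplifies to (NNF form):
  $d \vee \neg v$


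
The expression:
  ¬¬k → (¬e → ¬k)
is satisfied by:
  {e: True, k: False}
  {k: False, e: False}
  {k: True, e: True}


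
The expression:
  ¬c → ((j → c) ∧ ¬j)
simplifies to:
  c ∨ ¬j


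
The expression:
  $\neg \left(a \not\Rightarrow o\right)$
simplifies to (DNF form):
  $o \vee \neg a$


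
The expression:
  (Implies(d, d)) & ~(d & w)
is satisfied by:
  {w: False, d: False}
  {d: True, w: False}
  {w: True, d: False}


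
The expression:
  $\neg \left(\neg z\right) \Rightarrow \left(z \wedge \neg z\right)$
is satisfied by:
  {z: False}


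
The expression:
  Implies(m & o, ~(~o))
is always true.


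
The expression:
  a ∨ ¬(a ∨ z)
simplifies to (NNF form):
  a ∨ ¬z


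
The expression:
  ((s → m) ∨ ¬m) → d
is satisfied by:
  {d: True}


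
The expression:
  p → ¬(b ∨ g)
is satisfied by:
  {g: False, p: False, b: False}
  {b: True, g: False, p: False}
  {g: True, b: False, p: False}
  {b: True, g: True, p: False}
  {p: True, b: False, g: False}


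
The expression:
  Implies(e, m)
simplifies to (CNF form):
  m | ~e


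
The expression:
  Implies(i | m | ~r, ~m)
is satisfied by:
  {m: False}


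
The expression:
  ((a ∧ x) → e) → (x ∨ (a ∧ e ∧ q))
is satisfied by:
  {a: True, x: True, e: True, q: True}
  {a: True, x: True, e: True, q: False}
  {a: True, x: True, q: True, e: False}
  {a: True, x: True, q: False, e: False}
  {x: True, e: True, q: True, a: False}
  {x: True, e: True, q: False, a: False}
  {x: True, e: False, q: True, a: False}
  {x: True, e: False, q: False, a: False}
  {a: True, e: True, q: True, x: False}


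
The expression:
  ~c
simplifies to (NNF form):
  ~c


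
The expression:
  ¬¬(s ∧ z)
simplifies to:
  s ∧ z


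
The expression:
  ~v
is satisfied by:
  {v: False}


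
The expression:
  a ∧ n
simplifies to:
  a ∧ n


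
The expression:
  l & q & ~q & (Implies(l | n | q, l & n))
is never true.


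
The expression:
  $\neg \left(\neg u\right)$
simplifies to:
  $u$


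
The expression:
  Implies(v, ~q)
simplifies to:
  ~q | ~v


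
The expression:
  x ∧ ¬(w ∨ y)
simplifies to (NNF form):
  x ∧ ¬w ∧ ¬y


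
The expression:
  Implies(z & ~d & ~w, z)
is always true.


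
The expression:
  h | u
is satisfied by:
  {u: True, h: True}
  {u: True, h: False}
  {h: True, u: False}


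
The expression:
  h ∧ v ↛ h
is never true.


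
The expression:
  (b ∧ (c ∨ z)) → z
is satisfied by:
  {z: True, c: False, b: False}
  {c: False, b: False, z: False}
  {b: True, z: True, c: False}
  {b: True, c: False, z: False}
  {z: True, c: True, b: False}
  {c: True, z: False, b: False}
  {b: True, c: True, z: True}


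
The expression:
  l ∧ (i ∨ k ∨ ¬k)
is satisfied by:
  {l: True}


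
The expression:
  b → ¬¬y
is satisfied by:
  {y: True, b: False}
  {b: False, y: False}
  {b: True, y: True}


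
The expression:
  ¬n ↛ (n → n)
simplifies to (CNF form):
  False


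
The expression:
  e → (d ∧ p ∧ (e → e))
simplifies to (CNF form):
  (d ∨ ¬e) ∧ (p ∨ ¬e)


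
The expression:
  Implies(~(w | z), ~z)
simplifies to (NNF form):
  True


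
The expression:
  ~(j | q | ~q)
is never true.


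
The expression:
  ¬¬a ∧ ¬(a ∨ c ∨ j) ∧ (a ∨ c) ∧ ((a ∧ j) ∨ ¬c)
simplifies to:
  False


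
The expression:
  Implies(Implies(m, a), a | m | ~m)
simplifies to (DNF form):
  True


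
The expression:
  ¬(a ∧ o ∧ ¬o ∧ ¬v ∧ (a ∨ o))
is always true.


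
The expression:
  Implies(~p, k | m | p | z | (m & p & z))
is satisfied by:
  {k: True, m: True, p: True, z: True}
  {k: True, m: True, p: True, z: False}
  {k: True, m: True, z: True, p: False}
  {k: True, m: True, z: False, p: False}
  {k: True, p: True, z: True, m: False}
  {k: True, p: True, z: False, m: False}
  {k: True, p: False, z: True, m: False}
  {k: True, p: False, z: False, m: False}
  {m: True, p: True, z: True, k: False}
  {m: True, p: True, z: False, k: False}
  {m: True, z: True, p: False, k: False}
  {m: True, z: False, p: False, k: False}
  {p: True, z: True, m: False, k: False}
  {p: True, m: False, z: False, k: False}
  {z: True, m: False, p: False, k: False}


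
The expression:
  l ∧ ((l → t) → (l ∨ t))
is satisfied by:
  {l: True}


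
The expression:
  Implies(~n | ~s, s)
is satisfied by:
  {s: True}


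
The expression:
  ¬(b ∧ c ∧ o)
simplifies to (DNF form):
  ¬b ∨ ¬c ∨ ¬o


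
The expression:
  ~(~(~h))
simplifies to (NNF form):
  ~h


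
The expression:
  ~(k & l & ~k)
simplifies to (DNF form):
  True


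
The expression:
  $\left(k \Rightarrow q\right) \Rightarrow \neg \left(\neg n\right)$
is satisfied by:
  {n: True, k: True, q: False}
  {n: True, q: False, k: False}
  {n: True, k: True, q: True}
  {n: True, q: True, k: False}
  {k: True, q: False, n: False}


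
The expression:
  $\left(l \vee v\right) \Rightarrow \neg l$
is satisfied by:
  {l: False}


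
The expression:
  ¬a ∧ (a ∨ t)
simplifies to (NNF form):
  t ∧ ¬a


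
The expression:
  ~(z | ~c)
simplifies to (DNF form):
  c & ~z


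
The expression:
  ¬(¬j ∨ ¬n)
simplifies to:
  j ∧ n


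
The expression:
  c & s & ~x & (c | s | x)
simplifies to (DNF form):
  c & s & ~x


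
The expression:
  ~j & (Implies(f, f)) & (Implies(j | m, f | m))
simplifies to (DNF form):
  ~j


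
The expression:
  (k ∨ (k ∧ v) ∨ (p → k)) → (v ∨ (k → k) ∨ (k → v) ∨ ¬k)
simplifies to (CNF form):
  True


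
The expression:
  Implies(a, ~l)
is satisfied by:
  {l: False, a: False}
  {a: True, l: False}
  {l: True, a: False}


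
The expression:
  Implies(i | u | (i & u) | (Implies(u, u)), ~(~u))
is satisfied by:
  {u: True}


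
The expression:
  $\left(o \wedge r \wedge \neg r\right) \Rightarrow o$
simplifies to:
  $\text{True}$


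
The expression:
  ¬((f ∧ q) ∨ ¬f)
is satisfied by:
  {f: True, q: False}


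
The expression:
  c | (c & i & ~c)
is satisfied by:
  {c: True}


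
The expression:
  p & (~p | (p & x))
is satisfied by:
  {p: True, x: True}


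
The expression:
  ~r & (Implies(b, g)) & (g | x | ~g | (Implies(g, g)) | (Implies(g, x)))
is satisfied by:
  {g: True, r: False, b: False}
  {g: False, r: False, b: False}
  {b: True, g: True, r: False}


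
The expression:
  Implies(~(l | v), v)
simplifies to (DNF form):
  l | v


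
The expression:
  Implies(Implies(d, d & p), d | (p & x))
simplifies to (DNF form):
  d | (p & x)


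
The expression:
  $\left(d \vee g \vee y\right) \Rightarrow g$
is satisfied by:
  {g: True, y: False, d: False}
  {d: True, g: True, y: False}
  {g: True, y: True, d: False}
  {d: True, g: True, y: True}
  {d: False, y: False, g: False}


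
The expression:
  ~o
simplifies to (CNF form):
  ~o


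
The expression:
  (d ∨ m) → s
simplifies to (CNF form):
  (s ∨ ¬d) ∧ (s ∨ ¬m)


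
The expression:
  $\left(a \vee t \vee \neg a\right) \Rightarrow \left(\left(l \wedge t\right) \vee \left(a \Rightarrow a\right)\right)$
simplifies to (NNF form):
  $\text{True}$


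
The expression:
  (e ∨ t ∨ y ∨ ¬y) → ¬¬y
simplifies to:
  y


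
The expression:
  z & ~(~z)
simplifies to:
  z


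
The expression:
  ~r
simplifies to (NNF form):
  ~r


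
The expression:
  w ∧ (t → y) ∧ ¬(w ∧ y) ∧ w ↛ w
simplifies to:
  False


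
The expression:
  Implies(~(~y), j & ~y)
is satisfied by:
  {y: False}


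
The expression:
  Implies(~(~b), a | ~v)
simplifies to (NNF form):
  a | ~b | ~v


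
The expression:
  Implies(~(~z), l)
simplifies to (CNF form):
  l | ~z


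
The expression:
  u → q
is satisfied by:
  {q: True, u: False}
  {u: False, q: False}
  {u: True, q: True}


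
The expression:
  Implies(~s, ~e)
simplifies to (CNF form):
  s | ~e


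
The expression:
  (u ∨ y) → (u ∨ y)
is always true.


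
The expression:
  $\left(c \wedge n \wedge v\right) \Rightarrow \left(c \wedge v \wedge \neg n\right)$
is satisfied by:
  {v: False, n: False, c: False}
  {c: True, v: False, n: False}
  {n: True, v: False, c: False}
  {c: True, n: True, v: False}
  {v: True, c: False, n: False}
  {c: True, v: True, n: False}
  {n: True, v: True, c: False}


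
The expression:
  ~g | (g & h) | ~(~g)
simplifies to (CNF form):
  True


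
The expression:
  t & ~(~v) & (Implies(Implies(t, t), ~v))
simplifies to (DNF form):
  False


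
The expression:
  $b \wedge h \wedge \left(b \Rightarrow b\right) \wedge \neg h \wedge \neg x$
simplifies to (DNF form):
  $\text{False}$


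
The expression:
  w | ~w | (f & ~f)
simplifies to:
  True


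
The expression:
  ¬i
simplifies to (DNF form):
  ¬i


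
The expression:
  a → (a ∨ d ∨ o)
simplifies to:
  True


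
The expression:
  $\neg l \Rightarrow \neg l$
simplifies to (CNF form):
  $\text{True}$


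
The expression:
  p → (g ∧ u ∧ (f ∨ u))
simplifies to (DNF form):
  (g ∧ u) ∨ ¬p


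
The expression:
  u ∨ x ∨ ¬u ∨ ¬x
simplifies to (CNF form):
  True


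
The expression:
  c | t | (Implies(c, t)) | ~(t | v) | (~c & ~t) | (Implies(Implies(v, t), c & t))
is always true.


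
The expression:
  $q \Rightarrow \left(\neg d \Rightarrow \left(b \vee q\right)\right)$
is always true.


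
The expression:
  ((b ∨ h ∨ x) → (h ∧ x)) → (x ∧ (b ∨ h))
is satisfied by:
  {b: True, h: True, x: True}
  {b: True, h: True, x: False}
  {b: True, x: True, h: False}
  {b: True, x: False, h: False}
  {h: True, x: True, b: False}
  {h: True, x: False, b: False}
  {x: True, h: False, b: False}


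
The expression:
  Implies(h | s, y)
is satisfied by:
  {y: True, s: False, h: False}
  {y: True, h: True, s: False}
  {y: True, s: True, h: False}
  {y: True, h: True, s: True}
  {h: False, s: False, y: False}


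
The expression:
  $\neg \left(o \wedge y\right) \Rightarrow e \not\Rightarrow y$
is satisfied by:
  {o: True, e: True, y: False}
  {e: True, y: False, o: False}
  {y: True, o: True, e: True}
  {y: True, o: True, e: False}


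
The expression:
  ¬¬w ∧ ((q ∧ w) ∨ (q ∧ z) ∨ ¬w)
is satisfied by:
  {w: True, q: True}


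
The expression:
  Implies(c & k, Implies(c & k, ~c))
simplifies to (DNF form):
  ~c | ~k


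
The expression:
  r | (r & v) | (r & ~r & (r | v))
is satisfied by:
  {r: True}


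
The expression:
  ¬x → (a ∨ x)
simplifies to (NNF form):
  a ∨ x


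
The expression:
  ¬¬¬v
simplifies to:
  ¬v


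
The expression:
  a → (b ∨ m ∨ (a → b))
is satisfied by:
  {b: True, m: True, a: False}
  {b: True, m: False, a: False}
  {m: True, b: False, a: False}
  {b: False, m: False, a: False}
  {b: True, a: True, m: True}
  {b: True, a: True, m: False}
  {a: True, m: True, b: False}


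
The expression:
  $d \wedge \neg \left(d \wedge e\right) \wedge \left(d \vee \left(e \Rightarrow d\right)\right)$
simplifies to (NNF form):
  $d \wedge \neg e$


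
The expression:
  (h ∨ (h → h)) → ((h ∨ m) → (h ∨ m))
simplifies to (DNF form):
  True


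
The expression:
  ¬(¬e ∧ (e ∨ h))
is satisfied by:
  {e: True, h: False}
  {h: False, e: False}
  {h: True, e: True}


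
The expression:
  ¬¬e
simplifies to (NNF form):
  e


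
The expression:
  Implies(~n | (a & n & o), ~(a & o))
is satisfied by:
  {o: False, a: False}
  {a: True, o: False}
  {o: True, a: False}


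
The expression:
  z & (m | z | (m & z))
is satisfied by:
  {z: True}


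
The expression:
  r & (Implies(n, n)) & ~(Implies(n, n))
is never true.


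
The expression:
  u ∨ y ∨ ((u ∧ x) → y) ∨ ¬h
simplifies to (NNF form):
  True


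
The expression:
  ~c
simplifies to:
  ~c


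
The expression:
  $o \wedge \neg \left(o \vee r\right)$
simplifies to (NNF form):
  $\text{False}$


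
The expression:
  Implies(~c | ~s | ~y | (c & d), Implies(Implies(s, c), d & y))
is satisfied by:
  {s: True, d: True, y: True, c: False}
  {s: True, y: True, c: False, d: False}
  {s: True, d: True, c: True, y: True}
  {s: True, c: True, y: True, d: False}
  {s: True, d: True, y: False, c: False}
  {s: True, y: False, c: False, d: False}
  {d: True, y: True, c: False, s: False}
  {c: True, d: True, y: True, s: False}


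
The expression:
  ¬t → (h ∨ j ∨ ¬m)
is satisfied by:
  {h: True, t: True, j: True, m: False}
  {h: True, t: True, j: False, m: False}
  {h: True, j: True, m: False, t: False}
  {h: True, j: False, m: False, t: False}
  {t: True, j: True, m: False, h: False}
  {t: True, j: False, m: False, h: False}
  {j: True, t: False, m: False, h: False}
  {j: False, t: False, m: False, h: False}
  {h: True, t: True, m: True, j: True}
  {h: True, t: True, m: True, j: False}
  {h: True, m: True, j: True, t: False}
  {h: True, m: True, j: False, t: False}
  {m: True, t: True, j: True, h: False}
  {m: True, t: True, j: False, h: False}
  {m: True, j: True, t: False, h: False}


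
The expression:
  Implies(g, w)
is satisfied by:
  {w: True, g: False}
  {g: False, w: False}
  {g: True, w: True}


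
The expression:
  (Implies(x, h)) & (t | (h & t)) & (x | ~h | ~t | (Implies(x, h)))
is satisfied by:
  {t: True, h: True, x: False}
  {t: True, h: False, x: False}
  {t: True, x: True, h: True}


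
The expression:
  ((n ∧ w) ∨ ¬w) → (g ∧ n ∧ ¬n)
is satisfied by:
  {w: True, n: False}


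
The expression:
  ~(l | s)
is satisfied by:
  {l: False, s: False}


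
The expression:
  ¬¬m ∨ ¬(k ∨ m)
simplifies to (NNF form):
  m ∨ ¬k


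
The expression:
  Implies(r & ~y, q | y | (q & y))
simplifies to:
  q | y | ~r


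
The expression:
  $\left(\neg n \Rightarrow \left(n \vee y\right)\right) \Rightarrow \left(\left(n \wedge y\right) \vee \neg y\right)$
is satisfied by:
  {n: True, y: False}
  {y: False, n: False}
  {y: True, n: True}


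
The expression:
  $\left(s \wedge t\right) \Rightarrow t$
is always true.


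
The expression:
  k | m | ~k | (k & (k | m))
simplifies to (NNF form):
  True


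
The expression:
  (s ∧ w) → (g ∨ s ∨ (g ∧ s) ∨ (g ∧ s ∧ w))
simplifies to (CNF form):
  True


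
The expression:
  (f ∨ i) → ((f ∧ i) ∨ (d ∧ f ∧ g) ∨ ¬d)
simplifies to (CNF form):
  (f ∨ ¬d ∨ ¬i) ∧ (i ∨ ¬d ∨ ¬i) ∧ (f ∨ g ∨ ¬d ∨ ¬f) ∧ (f ∨ g ∨ ¬d ∨ ¬i) ∧ (f ∨ ¬d ∨ ¬f ∨ ¬i) ∧ (g ∨ i ∨ ¬d ∨ ¬f) ∧ (g ∨ i ∨ ¬d ∨ ¬i) ∧ (i ∨ ¬d ∨ ¬f ∨ ¬i)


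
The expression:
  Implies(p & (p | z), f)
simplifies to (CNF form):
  f | ~p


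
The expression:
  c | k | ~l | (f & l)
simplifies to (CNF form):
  c | f | k | ~l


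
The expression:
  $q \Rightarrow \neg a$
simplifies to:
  $\neg a \vee \neg q$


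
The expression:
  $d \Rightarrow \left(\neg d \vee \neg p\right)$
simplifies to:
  $\neg d \vee \neg p$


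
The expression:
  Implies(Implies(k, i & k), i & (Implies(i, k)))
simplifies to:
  k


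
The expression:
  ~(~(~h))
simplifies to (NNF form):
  ~h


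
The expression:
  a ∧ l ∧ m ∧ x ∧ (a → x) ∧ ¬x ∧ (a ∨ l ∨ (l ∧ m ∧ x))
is never true.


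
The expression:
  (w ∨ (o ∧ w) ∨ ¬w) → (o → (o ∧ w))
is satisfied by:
  {w: True, o: False}
  {o: False, w: False}
  {o: True, w: True}


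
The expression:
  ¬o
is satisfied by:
  {o: False}


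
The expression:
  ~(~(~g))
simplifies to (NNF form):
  ~g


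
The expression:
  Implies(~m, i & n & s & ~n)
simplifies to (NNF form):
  m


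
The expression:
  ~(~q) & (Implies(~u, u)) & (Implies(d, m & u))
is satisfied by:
  {m: True, u: True, q: True, d: False}
  {u: True, q: True, m: False, d: False}
  {d: True, m: True, u: True, q: True}


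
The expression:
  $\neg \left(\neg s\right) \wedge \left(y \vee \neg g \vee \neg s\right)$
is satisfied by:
  {y: True, s: True, g: False}
  {s: True, g: False, y: False}
  {y: True, g: True, s: True}


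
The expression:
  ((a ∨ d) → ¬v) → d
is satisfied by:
  {a: True, d: True, v: True}
  {a: True, d: True, v: False}
  {d: True, v: True, a: False}
  {d: True, v: False, a: False}
  {a: True, v: True, d: False}


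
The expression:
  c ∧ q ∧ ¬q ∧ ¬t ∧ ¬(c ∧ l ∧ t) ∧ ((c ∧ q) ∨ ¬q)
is never true.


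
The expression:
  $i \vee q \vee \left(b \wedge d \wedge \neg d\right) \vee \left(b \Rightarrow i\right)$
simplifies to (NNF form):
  $i \vee q \vee \neg b$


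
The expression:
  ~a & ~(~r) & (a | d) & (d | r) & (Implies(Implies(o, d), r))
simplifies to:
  d & r & ~a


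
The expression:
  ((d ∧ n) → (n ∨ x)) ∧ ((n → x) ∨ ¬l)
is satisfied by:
  {x: True, l: False, n: False}
  {l: False, n: False, x: False}
  {x: True, n: True, l: False}
  {n: True, l: False, x: False}
  {x: True, l: True, n: False}
  {l: True, x: False, n: False}
  {x: True, n: True, l: True}


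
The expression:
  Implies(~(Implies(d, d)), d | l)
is always true.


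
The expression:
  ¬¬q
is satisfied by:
  {q: True}


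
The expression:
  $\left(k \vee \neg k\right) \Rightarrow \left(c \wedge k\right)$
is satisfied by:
  {c: True, k: True}


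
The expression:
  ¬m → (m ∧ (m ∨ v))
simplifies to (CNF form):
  m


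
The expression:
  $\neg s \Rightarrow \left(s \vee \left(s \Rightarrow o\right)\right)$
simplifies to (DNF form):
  $\text{True}$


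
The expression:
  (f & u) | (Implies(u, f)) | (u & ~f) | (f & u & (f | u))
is always true.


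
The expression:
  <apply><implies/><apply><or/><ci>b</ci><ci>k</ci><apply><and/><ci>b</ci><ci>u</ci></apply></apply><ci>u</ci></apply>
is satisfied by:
  {u: True, k: False, b: False}
  {b: True, u: True, k: False}
  {u: True, k: True, b: False}
  {b: True, u: True, k: True}
  {b: False, k: False, u: False}


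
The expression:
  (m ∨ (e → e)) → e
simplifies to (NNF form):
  e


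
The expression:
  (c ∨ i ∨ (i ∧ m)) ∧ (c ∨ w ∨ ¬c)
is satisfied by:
  {i: True, c: True}
  {i: True, c: False}
  {c: True, i: False}


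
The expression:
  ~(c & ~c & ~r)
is always true.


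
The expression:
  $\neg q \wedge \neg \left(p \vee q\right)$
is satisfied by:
  {q: False, p: False}


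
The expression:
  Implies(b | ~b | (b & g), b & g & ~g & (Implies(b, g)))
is never true.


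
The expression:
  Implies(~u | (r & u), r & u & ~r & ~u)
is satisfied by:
  {u: True, r: False}


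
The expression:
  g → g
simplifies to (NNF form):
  True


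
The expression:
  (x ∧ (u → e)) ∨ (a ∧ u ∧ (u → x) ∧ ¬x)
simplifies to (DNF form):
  (e ∧ x) ∨ (x ∧ ¬u)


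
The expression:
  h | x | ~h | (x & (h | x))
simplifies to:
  True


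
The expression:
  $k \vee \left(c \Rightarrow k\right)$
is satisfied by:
  {k: True, c: False}
  {c: False, k: False}
  {c: True, k: True}


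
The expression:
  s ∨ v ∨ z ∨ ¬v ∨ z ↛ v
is always true.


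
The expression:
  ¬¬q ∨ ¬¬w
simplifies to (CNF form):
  q ∨ w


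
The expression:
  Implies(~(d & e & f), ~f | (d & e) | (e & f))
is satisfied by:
  {e: True, f: False}
  {f: False, e: False}
  {f: True, e: True}


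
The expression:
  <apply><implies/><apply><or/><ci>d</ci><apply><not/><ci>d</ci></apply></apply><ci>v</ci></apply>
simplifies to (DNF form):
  <ci>v</ci>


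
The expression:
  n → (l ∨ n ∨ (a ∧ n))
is always true.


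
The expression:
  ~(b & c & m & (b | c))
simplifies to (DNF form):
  ~b | ~c | ~m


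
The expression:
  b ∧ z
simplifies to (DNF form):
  b ∧ z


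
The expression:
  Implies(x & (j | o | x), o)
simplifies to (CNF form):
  o | ~x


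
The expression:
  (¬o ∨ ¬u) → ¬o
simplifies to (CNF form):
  u ∨ ¬o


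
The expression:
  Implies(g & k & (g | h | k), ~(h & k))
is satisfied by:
  {h: False, k: False, g: False}
  {g: True, h: False, k: False}
  {k: True, h: False, g: False}
  {g: True, k: True, h: False}
  {h: True, g: False, k: False}
  {g: True, h: True, k: False}
  {k: True, h: True, g: False}


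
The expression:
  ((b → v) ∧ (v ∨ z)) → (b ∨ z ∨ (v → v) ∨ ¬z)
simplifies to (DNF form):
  True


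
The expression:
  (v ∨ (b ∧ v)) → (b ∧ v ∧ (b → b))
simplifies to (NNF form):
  b ∨ ¬v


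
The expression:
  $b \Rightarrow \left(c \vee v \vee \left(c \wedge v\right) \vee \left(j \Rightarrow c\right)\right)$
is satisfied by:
  {c: True, v: True, b: False, j: False}
  {c: True, v: False, b: False, j: False}
  {v: True, c: False, b: False, j: False}
  {c: False, v: False, b: False, j: False}
  {j: True, c: True, v: True, b: False}
  {j: True, c: True, v: False, b: False}
  {j: True, v: True, c: False, b: False}
  {j: True, v: False, c: False, b: False}
  {c: True, b: True, v: True, j: False}
  {c: True, b: True, v: False, j: False}
  {b: True, v: True, c: False, j: False}
  {b: True, c: False, v: False, j: False}
  {j: True, b: True, c: True, v: True}
  {j: True, b: True, c: True, v: False}
  {j: True, b: True, v: True, c: False}


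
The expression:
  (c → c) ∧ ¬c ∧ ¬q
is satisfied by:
  {q: False, c: False}


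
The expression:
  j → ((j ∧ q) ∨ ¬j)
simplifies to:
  q ∨ ¬j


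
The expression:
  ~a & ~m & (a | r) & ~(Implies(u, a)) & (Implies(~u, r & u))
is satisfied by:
  {u: True, r: True, a: False, m: False}


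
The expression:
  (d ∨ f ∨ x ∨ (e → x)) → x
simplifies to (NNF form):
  x ∨ (e ∧ ¬d ∧ ¬f)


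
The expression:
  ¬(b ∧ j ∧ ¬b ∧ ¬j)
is always true.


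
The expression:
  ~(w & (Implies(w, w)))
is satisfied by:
  {w: False}


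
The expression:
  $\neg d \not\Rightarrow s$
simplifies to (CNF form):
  $\neg d \wedge \neg s$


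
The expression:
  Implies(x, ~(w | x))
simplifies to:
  ~x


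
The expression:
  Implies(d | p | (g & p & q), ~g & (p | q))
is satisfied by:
  {q: True, p: False, g: False, d: False}
  {d: False, p: False, q: False, g: False}
  {d: True, q: True, p: False, g: False}
  {q: True, p: True, d: False, g: False}
  {p: True, d: False, q: False, g: False}
  {d: True, q: True, p: True, g: False}
  {d: True, p: True, q: False, g: False}
  {g: True, q: True, d: False, p: False}
  {g: True, d: False, p: False, q: False}


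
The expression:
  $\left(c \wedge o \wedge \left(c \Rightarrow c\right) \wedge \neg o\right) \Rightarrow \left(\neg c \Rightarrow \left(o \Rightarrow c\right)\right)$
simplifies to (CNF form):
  $\text{True}$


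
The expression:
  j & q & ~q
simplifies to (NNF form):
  False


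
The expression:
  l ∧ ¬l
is never true.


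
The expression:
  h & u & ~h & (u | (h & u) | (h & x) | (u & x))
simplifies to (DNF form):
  False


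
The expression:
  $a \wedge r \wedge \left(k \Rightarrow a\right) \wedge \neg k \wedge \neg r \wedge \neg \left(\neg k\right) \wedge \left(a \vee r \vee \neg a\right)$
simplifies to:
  $\text{False}$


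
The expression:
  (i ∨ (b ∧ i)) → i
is always true.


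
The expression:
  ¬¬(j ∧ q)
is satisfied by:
  {j: True, q: True}


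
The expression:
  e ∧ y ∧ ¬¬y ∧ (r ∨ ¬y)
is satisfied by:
  {r: True, e: True, y: True}


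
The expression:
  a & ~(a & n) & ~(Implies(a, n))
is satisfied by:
  {a: True, n: False}


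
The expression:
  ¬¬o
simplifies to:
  o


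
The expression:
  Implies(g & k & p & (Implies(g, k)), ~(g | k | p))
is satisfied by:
  {p: False, k: False, g: False}
  {g: True, p: False, k: False}
  {k: True, p: False, g: False}
  {g: True, k: True, p: False}
  {p: True, g: False, k: False}
  {g: True, p: True, k: False}
  {k: True, p: True, g: False}


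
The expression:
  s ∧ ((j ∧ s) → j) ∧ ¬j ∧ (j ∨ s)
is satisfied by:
  {s: True, j: False}


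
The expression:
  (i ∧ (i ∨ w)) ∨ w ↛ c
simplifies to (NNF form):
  i ∨ (w ∧ ¬c)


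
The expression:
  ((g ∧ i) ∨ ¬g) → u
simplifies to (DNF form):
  u ∨ (g ∧ ¬i)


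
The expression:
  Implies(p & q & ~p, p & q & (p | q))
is always true.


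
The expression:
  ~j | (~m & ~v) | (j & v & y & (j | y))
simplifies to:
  ~j | (v & y) | (~m & ~v)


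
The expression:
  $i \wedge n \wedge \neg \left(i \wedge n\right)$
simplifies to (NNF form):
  $\text{False}$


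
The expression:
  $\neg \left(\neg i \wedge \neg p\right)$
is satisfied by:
  {i: True, p: True}
  {i: True, p: False}
  {p: True, i: False}


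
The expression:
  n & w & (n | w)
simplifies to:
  n & w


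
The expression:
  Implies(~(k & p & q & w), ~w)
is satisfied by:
  {k: True, q: True, p: True, w: False}
  {k: True, q: True, p: False, w: False}
  {k: True, p: True, q: False, w: False}
  {k: True, p: False, q: False, w: False}
  {q: True, p: True, k: False, w: False}
  {q: True, k: False, p: False, w: False}
  {q: False, p: True, k: False, w: False}
  {q: False, k: False, p: False, w: False}
  {k: True, w: True, q: True, p: True}


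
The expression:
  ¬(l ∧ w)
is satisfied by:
  {l: False, w: False}
  {w: True, l: False}
  {l: True, w: False}


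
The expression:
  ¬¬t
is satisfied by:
  {t: True}


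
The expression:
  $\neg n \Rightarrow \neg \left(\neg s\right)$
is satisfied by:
  {n: True, s: True}
  {n: True, s: False}
  {s: True, n: False}


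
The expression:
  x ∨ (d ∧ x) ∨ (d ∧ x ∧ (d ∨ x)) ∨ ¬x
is always true.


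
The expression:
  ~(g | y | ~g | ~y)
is never true.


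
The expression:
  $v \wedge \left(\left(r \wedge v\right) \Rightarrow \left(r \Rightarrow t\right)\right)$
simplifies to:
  $v \wedge \left(t \vee \neg r\right)$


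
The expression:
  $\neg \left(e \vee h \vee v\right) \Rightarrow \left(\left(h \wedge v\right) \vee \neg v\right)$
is always true.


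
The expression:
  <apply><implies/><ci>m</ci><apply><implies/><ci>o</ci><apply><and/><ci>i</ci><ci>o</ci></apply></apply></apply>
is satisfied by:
  {i: True, m: False, o: False}
  {m: False, o: False, i: False}
  {i: True, o: True, m: False}
  {o: True, m: False, i: False}
  {i: True, m: True, o: False}
  {m: True, i: False, o: False}
  {i: True, o: True, m: True}


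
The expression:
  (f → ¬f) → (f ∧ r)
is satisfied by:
  {f: True}


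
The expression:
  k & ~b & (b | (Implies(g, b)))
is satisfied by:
  {k: True, g: False, b: False}


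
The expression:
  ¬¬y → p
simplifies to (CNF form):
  p ∨ ¬y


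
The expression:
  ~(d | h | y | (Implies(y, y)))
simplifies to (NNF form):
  False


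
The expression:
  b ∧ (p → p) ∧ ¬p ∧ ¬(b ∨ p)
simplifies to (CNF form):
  False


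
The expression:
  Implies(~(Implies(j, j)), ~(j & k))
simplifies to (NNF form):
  True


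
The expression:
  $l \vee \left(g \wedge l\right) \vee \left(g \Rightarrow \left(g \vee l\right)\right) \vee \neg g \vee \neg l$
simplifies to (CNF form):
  $\text{True}$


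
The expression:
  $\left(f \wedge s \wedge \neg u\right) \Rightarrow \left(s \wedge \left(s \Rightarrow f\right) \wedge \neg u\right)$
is always true.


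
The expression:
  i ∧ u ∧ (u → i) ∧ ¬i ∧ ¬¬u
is never true.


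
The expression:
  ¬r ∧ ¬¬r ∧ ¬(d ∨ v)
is never true.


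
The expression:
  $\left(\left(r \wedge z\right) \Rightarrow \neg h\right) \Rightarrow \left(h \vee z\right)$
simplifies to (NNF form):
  $h \vee z$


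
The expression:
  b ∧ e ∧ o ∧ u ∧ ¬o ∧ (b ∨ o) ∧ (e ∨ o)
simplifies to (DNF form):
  False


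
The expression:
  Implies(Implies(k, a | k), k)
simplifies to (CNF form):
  k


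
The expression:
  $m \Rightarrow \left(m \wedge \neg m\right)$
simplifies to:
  $\neg m$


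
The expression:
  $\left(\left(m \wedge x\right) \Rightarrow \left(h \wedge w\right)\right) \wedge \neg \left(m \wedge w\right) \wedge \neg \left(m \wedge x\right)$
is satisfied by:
  {x: False, m: False, w: False}
  {w: True, x: False, m: False}
  {x: True, w: False, m: False}
  {w: True, x: True, m: False}
  {m: True, w: False, x: False}


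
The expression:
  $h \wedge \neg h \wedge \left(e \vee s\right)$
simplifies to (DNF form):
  $\text{False}$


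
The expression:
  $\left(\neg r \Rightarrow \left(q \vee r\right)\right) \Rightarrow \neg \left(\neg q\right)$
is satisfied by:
  {q: True, r: False}
  {r: False, q: False}
  {r: True, q: True}


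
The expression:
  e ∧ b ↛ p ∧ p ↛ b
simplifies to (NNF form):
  False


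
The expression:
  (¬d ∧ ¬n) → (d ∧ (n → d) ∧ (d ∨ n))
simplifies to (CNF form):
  d ∨ n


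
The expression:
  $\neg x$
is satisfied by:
  {x: False}


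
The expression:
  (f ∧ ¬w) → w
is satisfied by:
  {w: True, f: False}
  {f: False, w: False}
  {f: True, w: True}


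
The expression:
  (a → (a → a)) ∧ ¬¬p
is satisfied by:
  {p: True}


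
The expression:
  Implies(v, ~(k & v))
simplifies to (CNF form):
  ~k | ~v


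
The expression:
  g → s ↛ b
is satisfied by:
  {s: True, b: False, g: False}
  {b: False, g: False, s: False}
  {s: True, b: True, g: False}
  {b: True, s: False, g: False}
  {g: True, s: True, b: False}


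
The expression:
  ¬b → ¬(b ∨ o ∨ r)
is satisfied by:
  {b: True, r: False, o: False}
  {b: True, o: True, r: False}
  {b: True, r: True, o: False}
  {b: True, o: True, r: True}
  {o: False, r: False, b: False}


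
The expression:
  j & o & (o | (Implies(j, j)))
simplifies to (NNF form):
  j & o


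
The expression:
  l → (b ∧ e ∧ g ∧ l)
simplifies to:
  (b ∧ e ∧ g) ∨ ¬l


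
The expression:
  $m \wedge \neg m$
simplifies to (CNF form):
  $\text{False}$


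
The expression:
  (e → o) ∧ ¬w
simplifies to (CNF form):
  ¬w ∧ (o ∨ ¬e)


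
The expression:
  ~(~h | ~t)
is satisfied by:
  {t: True, h: True}


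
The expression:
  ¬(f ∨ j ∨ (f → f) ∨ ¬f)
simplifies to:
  False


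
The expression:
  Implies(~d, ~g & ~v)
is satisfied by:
  {d: True, g: False, v: False}
  {d: True, v: True, g: False}
  {d: True, g: True, v: False}
  {d: True, v: True, g: True}
  {v: False, g: False, d: False}


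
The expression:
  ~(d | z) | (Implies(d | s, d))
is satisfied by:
  {d: True, s: False, z: False}
  {s: False, z: False, d: False}
  {d: True, z: True, s: False}
  {z: True, s: False, d: False}
  {d: True, s: True, z: False}
  {s: True, d: False, z: False}
  {d: True, z: True, s: True}


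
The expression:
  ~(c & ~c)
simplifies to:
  True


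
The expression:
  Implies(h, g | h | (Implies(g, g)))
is always true.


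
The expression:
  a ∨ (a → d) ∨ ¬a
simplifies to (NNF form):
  True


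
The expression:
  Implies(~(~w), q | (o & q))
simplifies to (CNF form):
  q | ~w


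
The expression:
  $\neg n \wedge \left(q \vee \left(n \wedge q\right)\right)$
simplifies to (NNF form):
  $q \wedge \neg n$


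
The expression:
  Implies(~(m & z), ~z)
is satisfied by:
  {m: True, z: False}
  {z: False, m: False}
  {z: True, m: True}


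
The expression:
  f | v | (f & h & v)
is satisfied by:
  {v: True, f: True}
  {v: True, f: False}
  {f: True, v: False}


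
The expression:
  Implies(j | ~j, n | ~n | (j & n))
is always true.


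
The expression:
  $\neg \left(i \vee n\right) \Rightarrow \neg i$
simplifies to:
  $\text{True}$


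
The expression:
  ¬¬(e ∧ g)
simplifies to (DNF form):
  e ∧ g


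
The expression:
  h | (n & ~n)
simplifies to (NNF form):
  h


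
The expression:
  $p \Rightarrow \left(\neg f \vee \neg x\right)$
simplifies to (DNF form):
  $\neg f \vee \neg p \vee \neg x$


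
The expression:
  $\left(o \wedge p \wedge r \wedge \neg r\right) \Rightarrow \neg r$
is always true.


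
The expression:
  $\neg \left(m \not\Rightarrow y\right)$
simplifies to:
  $y \vee \neg m$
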